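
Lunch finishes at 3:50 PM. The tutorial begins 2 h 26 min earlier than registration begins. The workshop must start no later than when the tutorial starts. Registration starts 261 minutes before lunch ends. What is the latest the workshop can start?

Registration starts at 3:50 PM − 261 min = 11:29 AM.
The tutorial starts at 11:29 AM − 146 min = 9:03 AM.
The workshop is bounded by the tutorial, so the latest it can start is 9:03 AM.

9:03 AM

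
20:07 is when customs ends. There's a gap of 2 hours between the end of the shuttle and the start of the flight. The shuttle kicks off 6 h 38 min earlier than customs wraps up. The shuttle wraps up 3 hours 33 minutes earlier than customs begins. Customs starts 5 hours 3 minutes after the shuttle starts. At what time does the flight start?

The shuttle starts at 20:07 − 398 min = 13:29.
Customs starts at 13:29 + 303 min = 18:32.
The shuttle ends at 18:32 − 213 min = 14:59.
The flight starts at 14:59 + 120 min = 16:59.

16:59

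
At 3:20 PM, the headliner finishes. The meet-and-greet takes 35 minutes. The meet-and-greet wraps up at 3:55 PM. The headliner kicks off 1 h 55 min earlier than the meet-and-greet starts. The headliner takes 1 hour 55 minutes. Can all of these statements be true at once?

Yes

The meet-and-greet starts at 3:55 PM − 35 min = 3:20 PM.
The headliner starts at 3:20 PM − 115 min = 1:25 PM.
The headliner ends at 1:25 PM + 115 min = 3:20 PM.
That matches the stated 3:20 PM, so the schedule is consistent.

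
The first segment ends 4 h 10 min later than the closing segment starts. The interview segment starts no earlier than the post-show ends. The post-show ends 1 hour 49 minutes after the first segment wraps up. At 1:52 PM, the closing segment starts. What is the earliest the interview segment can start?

The first segment ends at 1:52 PM + 250 min = 6:02 PM.
The post-show ends at 6:02 PM + 109 min = 7:51 PM.
The interview segment is bounded by the post-show, so the earliest it can start is 7:51 PM.

7:51 PM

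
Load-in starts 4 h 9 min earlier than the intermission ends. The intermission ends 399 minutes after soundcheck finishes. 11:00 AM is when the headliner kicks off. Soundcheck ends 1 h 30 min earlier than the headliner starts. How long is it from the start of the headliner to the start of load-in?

an hour

Soundcheck ends at 11:00 AM − 90 min = 9:30 AM.
The intermission ends at 9:30 AM + 399 min = 4:09 PM.
Load-in starts at 4:09 PM − 249 min = 12:00 PM.
From 11:00 AM to 12:00 PM is an hour.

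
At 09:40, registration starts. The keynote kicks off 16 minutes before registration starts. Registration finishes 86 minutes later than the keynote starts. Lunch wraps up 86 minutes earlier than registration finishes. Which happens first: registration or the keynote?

the keynote

The keynote starts at 09:40 − 16 min = 09:24.
Registration starts at 09:40 and the keynote starts at 09:24, so the keynote is first.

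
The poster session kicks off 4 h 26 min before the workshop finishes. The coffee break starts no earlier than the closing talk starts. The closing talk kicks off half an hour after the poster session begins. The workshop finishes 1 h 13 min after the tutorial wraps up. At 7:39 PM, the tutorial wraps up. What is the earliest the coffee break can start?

The workshop ends at 7:39 PM + 73 min = 8:52 PM.
The poster session starts at 8:52 PM − 266 min = 4:26 PM.
The closing talk starts at 4:26 PM + 30 min = 4:56 PM.
The coffee break is bounded by the closing talk, so the earliest it can start is 4:56 PM.

4:56 PM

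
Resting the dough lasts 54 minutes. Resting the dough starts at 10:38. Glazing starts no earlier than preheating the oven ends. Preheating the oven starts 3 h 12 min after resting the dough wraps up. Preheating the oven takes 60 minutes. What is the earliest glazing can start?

Resting the dough ends at 10:38 + 54 min = 11:32.
Preheating the oven starts at 11:32 + 192 min = 14:44.
Preheating the oven ends at 14:44 + 60 min = 15:44.
Glazing is bounded by preheating the oven, so the earliest it can start is 15:44.

15:44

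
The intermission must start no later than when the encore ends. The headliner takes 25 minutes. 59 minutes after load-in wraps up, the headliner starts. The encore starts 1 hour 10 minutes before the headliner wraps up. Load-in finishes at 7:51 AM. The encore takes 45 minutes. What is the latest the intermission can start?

The headliner starts at 7:51 AM + 59 min = 8:50 AM.
The headliner ends at 8:50 AM + 25 min = 9:15 AM.
The encore starts at 9:15 AM − 70 min = 8:05 AM.
The encore ends at 8:05 AM + 45 min = 8:50 AM.
The intermission is bounded by the encore, so the latest it can start is 8:50 AM.

8:50 AM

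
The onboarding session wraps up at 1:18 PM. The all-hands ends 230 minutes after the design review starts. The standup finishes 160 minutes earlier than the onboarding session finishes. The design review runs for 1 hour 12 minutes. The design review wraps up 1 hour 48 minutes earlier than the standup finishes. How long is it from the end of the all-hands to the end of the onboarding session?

The standup ends at 1:18 PM − 160 min = 10:38 AM.
The design review ends at 10:38 AM − 108 min = 8:50 AM.
The design review starts at 8:50 AM − 72 min = 7:38 AM.
The all-hands ends at 7:38 AM + 230 min = 11:28 AM.
From 11:28 AM to 1:18 PM is 110 minutes.

110 minutes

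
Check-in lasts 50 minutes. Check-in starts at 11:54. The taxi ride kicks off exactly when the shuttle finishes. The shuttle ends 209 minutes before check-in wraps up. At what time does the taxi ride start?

09:15

Check-in ends at 11:54 + 50 min = 12:44.
The shuttle ends at 12:44 − 209 min = 09:15.
So the taxi ride starts at 09:15.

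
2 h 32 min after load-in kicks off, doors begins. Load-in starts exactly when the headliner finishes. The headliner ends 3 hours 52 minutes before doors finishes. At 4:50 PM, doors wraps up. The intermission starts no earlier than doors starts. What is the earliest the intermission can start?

The headliner ends at 4:50 PM − 232 min = 12:58 PM.
So load-in starts at 12:58 PM.
Doors starts at 12:58 PM + 152 min = 3:30 PM.
The intermission is bounded by doors, so the earliest it can start is 3:30 PM.

3:30 PM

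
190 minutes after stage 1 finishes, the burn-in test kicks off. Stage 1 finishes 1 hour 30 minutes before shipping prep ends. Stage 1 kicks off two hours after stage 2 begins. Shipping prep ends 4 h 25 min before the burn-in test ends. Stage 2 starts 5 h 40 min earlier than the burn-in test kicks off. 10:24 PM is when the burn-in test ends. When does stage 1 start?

Shipping prep ends at 10:24 PM − 265 min = 5:59 PM.
Stage 1 ends at 5:59 PM − 90 min = 4:29 PM.
The burn-in test starts at 4:29 PM + 190 min = 7:39 PM.
Stage 2 starts at 7:39 PM − 340 min = 1:59 PM.
Stage 1 starts at 1:59 PM + 120 min = 3:59 PM.

3:59 PM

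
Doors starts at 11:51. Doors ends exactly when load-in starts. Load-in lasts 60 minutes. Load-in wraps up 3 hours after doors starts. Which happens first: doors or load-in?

Load-in ends at 11:51 + 180 min = 14:51.
Load-in starts at 14:51 − 60 min = 13:51.
Doors starts at 11:51 and load-in starts at 13:51, so doors is first.

doors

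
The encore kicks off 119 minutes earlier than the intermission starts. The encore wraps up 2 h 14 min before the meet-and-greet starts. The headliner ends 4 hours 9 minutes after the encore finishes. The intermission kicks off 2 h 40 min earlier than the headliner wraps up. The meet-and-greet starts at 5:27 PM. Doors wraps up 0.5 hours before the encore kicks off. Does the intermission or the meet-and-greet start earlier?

the intermission

The encore ends at 5:27 PM − 134 min = 3:13 PM.
The headliner ends at 3:13 PM + 249 min = 7:22 PM.
The intermission starts at 7:22 PM − 160 min = 4:42 PM.
The intermission starts at 4:42 PM and the meet-and-greet starts at 5:27 PM, so the intermission is first.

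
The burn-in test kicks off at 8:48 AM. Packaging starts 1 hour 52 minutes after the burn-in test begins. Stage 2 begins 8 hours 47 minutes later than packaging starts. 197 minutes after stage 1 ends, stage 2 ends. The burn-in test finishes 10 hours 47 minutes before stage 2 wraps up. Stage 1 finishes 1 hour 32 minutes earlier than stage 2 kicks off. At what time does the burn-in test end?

Packaging starts at 8:48 AM + 112 min = 10:40 AM.
Stage 2 starts at 10:40 AM + 527 min = 7:27 PM.
Stage 1 ends at 7:27 PM − 92 min = 5:55 PM.
Stage 2 ends at 5:55 PM + 197 min = 9:12 PM.
The burn-in test ends at 9:12 PM − 647 min = 10:25 AM.

10:25 AM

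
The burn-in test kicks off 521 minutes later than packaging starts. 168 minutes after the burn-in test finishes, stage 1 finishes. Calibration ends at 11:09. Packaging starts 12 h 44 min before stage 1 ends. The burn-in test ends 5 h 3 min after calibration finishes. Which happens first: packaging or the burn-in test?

The burn-in test ends at 11:09 + 303 min = 16:12.
Stage 1 ends at 16:12 + 168 min = 19:00.
Packaging starts at 19:00 − 764 min = 06:16.
The burn-in test starts at 06:16 + 521 min = 14:57.
Packaging starts at 06:16 and the burn-in test starts at 14:57, so packaging is first.

packaging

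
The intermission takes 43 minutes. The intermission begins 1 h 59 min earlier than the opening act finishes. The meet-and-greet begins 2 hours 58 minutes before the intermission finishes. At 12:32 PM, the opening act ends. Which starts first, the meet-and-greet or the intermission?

the meet-and-greet

The intermission starts at 12:32 PM − 119 min = 10:33 AM.
The intermission ends at 10:33 AM + 43 min = 11:16 AM.
The meet-and-greet starts at 11:16 AM − 178 min = 8:18 AM.
The meet-and-greet starts at 8:18 AM and the intermission starts at 10:33 AM, so the meet-and-greet is first.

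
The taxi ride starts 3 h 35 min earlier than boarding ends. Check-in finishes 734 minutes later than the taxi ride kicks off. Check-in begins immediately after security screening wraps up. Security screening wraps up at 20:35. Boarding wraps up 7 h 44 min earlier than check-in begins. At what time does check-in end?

21:30

Check-in starts at 20:35.
Boarding ends at 20:35 − 464 min = 12:51.
The taxi ride starts at 12:51 − 215 min = 09:16.
Check-in ends at 09:16 + 734 min = 21:30.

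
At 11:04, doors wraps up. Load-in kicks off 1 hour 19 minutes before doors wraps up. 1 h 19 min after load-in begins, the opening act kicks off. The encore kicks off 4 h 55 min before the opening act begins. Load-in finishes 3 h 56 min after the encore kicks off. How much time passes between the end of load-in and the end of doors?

59 minutes

Load-in starts at 11:04 − 79 min = 09:45.
The opening act starts at 09:45 + 79 min = 11:04.
The encore starts at 11:04 − 295 min = 06:09.
Load-in ends at 06:09 + 236 min = 10:05.
From 10:05 to 11:04 is 59 minutes.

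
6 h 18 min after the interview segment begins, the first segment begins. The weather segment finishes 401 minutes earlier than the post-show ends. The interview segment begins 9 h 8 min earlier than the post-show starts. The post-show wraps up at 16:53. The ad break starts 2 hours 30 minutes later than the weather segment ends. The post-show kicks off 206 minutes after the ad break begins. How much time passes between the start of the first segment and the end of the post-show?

The weather segment ends at 16:53 − 401 min = 10:12.
The ad break starts at 10:12 + 150 min = 12:42.
The post-show starts at 12:42 + 206 min = 16:08.
The interview segment starts at 16:08 − 548 min = 07:00.
The first segment starts at 07:00 + 378 min = 13:18.
From 13:18 to 16:53 is 3 h 35 min.

3 h 35 min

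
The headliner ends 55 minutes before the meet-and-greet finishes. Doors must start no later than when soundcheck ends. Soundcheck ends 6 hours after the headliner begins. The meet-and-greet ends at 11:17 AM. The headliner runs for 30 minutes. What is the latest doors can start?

3:52 PM

The headliner ends at 11:17 AM − 55 min = 10:22 AM.
The headliner starts at 10:22 AM − 30 min = 9:52 AM.
Soundcheck ends at 9:52 AM + 360 min = 3:52 PM.
Doors is bounded by soundcheck, so the latest it can start is 3:52 PM.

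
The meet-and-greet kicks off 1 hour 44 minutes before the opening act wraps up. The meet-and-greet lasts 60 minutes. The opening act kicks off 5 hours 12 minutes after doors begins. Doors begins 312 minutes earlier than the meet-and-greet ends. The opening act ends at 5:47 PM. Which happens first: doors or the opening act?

The meet-and-greet starts at 5:47 PM − 104 min = 4:03 PM.
The meet-and-greet ends at 4:03 PM + 60 min = 5:03 PM.
Doors starts at 5:03 PM − 312 min = 11:51 AM.
The opening act starts at 11:51 AM + 312 min = 5:03 PM.
Doors starts at 11:51 AM and the opening act starts at 5:03 PM, so doors is first.

doors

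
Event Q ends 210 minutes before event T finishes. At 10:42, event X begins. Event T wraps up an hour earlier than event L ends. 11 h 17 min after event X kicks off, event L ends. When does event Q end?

Event L ends at 10:42 + 677 min = 21:59.
Event T ends at 21:59 − 60 min = 20:59.
Event Q ends at 20:59 − 210 min = 17:29.

17:29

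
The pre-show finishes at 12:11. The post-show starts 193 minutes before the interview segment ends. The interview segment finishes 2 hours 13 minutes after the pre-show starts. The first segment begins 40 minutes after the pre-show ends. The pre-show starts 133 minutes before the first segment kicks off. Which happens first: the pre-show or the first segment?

the pre-show

The first segment starts at 12:11 + 40 min = 12:51.
The pre-show starts at 12:51 − 133 min = 10:38.
The pre-show starts at 10:38 and the first segment starts at 12:51, so the pre-show is first.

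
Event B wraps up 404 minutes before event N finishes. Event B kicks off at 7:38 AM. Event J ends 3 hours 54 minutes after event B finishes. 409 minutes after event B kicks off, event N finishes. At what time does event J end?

11:37 AM

Event N ends at 7:38 AM + 409 min = 2:27 PM.
Event B ends at 2:27 PM − 404 min = 7:43 AM.
Event J ends at 7:43 AM + 234 min = 11:37 AM.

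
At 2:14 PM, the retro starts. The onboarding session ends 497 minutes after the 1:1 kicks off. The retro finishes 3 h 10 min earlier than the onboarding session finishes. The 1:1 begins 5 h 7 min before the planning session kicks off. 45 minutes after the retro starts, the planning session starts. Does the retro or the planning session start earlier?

The planning session starts at 2:14 PM + 45 min = 2:59 PM.
The retro starts at 2:14 PM and the planning session starts at 2:59 PM, so the retro is first.

the retro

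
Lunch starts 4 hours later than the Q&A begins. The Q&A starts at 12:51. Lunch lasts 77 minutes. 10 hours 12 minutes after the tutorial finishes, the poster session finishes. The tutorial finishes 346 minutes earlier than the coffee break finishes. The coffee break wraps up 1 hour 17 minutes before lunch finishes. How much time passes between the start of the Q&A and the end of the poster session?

506 minutes

Lunch starts at 12:51 + 240 min = 16:51.
Lunch ends at 16:51 + 77 min = 18:08.
The coffee break ends at 18:08 − 77 min = 16:51.
The tutorial ends at 16:51 − 346 min = 11:05.
The poster session ends at 11:05 + 612 min = 21:17.
From 12:51 to 21:17 is 506 minutes.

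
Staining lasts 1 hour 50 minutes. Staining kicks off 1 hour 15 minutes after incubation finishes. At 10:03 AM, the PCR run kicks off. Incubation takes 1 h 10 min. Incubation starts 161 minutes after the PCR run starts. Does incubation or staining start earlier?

incubation

Incubation starts at 10:03 AM + 161 min = 12:44 PM.
Incubation ends at 12:44 PM + 70 min = 1:54 PM.
Staining starts at 1:54 PM + 75 min = 3:09 PM.
Incubation starts at 12:44 PM and staining starts at 3:09 PM, so incubation is first.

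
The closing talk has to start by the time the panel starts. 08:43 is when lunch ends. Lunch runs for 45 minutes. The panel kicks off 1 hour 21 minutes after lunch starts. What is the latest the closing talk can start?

Lunch starts at 08:43 − 45 min = 07:58.
The panel starts at 07:58 + 81 min = 09:19.
The closing talk is bounded by the panel, so the latest it can start is 09:19.

09:19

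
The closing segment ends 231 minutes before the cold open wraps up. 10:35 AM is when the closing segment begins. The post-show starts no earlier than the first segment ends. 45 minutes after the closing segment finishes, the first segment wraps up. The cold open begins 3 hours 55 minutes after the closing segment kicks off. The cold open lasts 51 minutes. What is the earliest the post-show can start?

The cold open starts at 10:35 AM + 235 min = 2:30 PM.
The cold open ends at 2:30 PM + 51 min = 3:21 PM.
The closing segment ends at 3:21 PM − 231 min = 11:30 AM.
The first segment ends at 11:30 AM + 45 min = 12:15 PM.
The post-show is bounded by the first segment, so the earliest it can start is 12:15 PM.

12:15 PM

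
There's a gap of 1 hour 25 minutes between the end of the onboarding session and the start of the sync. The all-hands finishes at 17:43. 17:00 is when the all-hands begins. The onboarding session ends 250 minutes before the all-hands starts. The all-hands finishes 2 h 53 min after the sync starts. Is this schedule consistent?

No

The onboarding session ends at 17:00 − 250 min = 12:50.
The sync starts at 12:50 + 85 min = 14:15.
The all-hands ends at 14:15 + 173 min = 17:08.
But the all-hands is also said to end at 17:43 — a 35-minute conflict.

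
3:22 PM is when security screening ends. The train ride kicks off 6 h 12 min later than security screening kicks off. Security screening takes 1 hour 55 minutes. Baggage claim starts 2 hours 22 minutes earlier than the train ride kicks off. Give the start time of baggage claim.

Security screening starts at 3:22 PM − 115 min = 1:27 PM.
The train ride starts at 1:27 PM + 372 min = 7:39 PM.
Baggage claim starts at 7:39 PM − 142 min = 5:17 PM.

5:17 PM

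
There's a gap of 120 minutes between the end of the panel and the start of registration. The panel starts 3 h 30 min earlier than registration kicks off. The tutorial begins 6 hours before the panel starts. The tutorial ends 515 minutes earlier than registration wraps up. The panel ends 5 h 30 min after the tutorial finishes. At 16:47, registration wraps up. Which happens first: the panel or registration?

The tutorial ends at 16:47 − 515 min = 08:12.
The panel ends at 08:12 + 330 min = 13:42.
Registration starts at 13:42 + 120 min = 15:42.
The panel starts at 15:42 − 210 min = 12:12.
The panel starts at 12:12 and registration starts at 15:42, so the panel is first.

the panel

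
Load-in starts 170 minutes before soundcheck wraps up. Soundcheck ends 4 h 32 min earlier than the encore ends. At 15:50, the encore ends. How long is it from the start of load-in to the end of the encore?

Soundcheck ends at 15:50 − 272 min = 11:18.
Load-in starts at 11:18 − 170 min = 08:28.
From 08:28 to 15:50 is 7 hours 22 minutes.

7 hours 22 minutes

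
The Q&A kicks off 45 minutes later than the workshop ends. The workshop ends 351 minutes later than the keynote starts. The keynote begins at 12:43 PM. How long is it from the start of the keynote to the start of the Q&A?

The workshop ends at 12:43 PM + 351 min = 6:34 PM.
The Q&A starts at 6:34 PM + 45 min = 7:19 PM.
From 12:43 PM to 7:19 PM is 396 minutes.

396 minutes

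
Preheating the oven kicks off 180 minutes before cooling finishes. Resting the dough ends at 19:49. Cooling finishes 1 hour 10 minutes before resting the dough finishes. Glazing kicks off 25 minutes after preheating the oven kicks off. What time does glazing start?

Cooling ends at 19:49 − 70 min = 18:39.
Preheating the oven starts at 18:39 − 180 min = 15:39.
Glazing starts at 15:39 + 25 min = 16:04.

16:04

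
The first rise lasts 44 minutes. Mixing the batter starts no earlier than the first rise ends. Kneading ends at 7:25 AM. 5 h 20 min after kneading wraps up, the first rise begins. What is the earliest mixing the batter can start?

1:29 PM

The first rise starts at 7:25 AM + 320 min = 12:45 PM.
The first rise ends at 12:45 PM + 44 min = 1:29 PM.
Mixing the batter is bounded by the first rise, so the earliest it can start is 1:29 PM.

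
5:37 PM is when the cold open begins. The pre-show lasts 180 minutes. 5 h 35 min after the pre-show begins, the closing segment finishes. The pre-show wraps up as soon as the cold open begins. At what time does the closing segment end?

The pre-show ends at 5:37 PM.
The pre-show starts at 5:37 PM − 180 min = 2:37 PM.
The closing segment ends at 2:37 PM + 335 min = 8:12 PM.

8:12 PM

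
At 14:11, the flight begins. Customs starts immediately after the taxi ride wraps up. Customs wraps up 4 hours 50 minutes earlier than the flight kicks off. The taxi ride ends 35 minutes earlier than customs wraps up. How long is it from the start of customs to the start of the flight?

5 hours 25 minutes

Customs ends at 14:11 − 290 min = 09:21.
The taxi ride ends at 09:21 − 35 min = 08:46.
So customs starts at 08:46.
From 08:46 to 14:11 is 5 hours 25 minutes.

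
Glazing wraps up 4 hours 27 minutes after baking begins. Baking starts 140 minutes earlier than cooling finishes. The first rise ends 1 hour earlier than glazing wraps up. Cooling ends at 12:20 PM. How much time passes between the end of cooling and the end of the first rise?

Baking starts at 12:20 PM − 140 min = 10:00 AM.
Glazing ends at 10:00 AM + 267 min = 2:27 PM.
The first rise ends at 2:27 PM − 60 min = 1:27 PM.
From 12:20 PM to 1:27 PM is 1 hour 7 minutes.

1 hour 7 minutes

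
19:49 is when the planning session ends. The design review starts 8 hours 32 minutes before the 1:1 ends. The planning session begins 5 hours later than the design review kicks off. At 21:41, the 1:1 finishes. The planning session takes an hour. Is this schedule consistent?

No

The design review starts at 21:41 − 512 min = 13:09.
The planning session starts at 13:09 + 300 min = 18:09.
The planning session ends at 18:09 + 60 min = 19:09.
But the planning session is also said to end at 19:49 — a 40-minute conflict.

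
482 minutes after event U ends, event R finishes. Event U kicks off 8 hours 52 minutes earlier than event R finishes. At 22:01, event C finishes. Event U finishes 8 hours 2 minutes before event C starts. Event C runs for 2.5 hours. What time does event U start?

10:39

Event C starts at 22:01 − 150 min = 19:31.
Event U ends at 19:31 − 482 min = 11:29.
Event R ends at 11:29 + 482 min = 19:31.
Event U starts at 19:31 − 532 min = 10:39.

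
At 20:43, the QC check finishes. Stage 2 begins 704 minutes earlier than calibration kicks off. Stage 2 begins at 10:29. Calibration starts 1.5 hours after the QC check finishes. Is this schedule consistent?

Calibration starts at 20:43 + 90 min = 22:13.
Stage 2 starts at 22:13 − 704 min = 10:29.
That matches the stated 10:29, so the schedule is consistent.

Yes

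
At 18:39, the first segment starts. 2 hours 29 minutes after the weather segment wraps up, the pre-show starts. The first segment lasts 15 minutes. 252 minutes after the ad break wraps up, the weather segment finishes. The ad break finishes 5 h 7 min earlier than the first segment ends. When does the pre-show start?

The first segment ends at 18:39 + 15 min = 18:54.
The ad break ends at 18:54 − 307 min = 13:47.
The weather segment ends at 13:47 + 252 min = 17:59.
The pre-show starts at 17:59 + 149 min = 20:28.

20:28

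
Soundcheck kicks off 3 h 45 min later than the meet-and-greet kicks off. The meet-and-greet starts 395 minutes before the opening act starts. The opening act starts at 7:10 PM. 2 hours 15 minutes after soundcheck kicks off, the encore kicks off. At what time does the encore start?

The meet-and-greet starts at 7:10 PM − 395 min = 12:35 PM.
Soundcheck starts at 12:35 PM + 225 min = 4:20 PM.
The encore starts at 4:20 PM + 135 min = 6:35 PM.

6:35 PM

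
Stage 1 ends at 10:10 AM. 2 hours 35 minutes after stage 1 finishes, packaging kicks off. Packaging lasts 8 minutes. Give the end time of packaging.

Packaging starts at 10:10 AM + 155 min = 12:45 PM.
Packaging ends at 12:45 PM + 8 min = 12:53 PM.

12:53 PM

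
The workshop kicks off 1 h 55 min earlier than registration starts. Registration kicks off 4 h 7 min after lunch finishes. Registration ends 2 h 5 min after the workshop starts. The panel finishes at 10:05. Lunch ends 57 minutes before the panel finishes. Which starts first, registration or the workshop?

Lunch ends at 10:05 − 57 min = 09:08.
Registration starts at 09:08 + 247 min = 13:15.
The workshop starts at 13:15 − 115 min = 11:20.
Registration starts at 13:15 and the workshop starts at 11:20, so the workshop is first.

the workshop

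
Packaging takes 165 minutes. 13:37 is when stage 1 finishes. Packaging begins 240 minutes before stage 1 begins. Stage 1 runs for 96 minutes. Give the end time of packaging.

10:46

Stage 1 starts at 13:37 − 96 min = 12:01.
Packaging starts at 12:01 − 240 min = 08:01.
Packaging ends at 08:01 + 165 min = 10:46.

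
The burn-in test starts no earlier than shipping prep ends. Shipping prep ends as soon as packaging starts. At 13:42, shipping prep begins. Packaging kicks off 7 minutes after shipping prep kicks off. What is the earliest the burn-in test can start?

13:49

Packaging starts at 13:42 + 7 min = 13:49.
So shipping prep ends at 13:49.
The burn-in test is bounded by shipping prep, so the earliest it can start is 13:49.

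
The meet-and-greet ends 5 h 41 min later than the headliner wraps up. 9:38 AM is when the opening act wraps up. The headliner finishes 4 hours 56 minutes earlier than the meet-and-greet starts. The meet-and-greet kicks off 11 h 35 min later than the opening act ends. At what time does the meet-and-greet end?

9:58 PM

The meet-and-greet starts at 9:38 AM + 695 min = 9:13 PM.
The headliner ends at 9:13 PM − 296 min = 4:17 PM.
The meet-and-greet ends at 4:17 PM + 341 min = 9:58 PM.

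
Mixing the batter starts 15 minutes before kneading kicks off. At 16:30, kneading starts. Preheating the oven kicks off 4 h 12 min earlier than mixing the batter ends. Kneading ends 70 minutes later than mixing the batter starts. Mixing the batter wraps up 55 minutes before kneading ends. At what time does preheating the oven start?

12:18

Mixing the batter starts at 16:30 − 15 min = 16:15.
Kneading ends at 16:15 + 70 min = 17:25.
Mixing the batter ends at 17:25 − 55 min = 16:30.
Preheating the oven starts at 16:30 − 252 min = 12:18.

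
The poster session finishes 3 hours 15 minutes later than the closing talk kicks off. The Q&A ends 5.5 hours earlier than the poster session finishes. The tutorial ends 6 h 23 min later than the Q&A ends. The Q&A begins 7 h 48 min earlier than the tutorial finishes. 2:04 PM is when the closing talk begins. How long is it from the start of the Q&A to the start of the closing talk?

3 h 40 min

The poster session ends at 2:04 PM + 195 min = 5:19 PM.
The Q&A ends at 5:19 PM − 330 min = 11:49 AM.
The tutorial ends at 11:49 AM + 383 min = 6:12 PM.
The Q&A starts at 6:12 PM − 468 min = 10:24 AM.
From 10:24 AM to 2:04 PM is 3 h 40 min.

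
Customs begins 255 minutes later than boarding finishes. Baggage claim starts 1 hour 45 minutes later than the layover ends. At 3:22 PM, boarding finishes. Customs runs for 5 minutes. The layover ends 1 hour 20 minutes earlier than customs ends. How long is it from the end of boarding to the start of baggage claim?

285 minutes

Customs starts at 3:22 PM + 255 min = 7:37 PM.
Customs ends at 7:37 PM + 5 min = 7:42 PM.
The layover ends at 7:42 PM − 80 min = 6:22 PM.
Baggage claim starts at 6:22 PM + 105 min = 8:07 PM.
From 3:22 PM to 8:07 PM is 285 minutes.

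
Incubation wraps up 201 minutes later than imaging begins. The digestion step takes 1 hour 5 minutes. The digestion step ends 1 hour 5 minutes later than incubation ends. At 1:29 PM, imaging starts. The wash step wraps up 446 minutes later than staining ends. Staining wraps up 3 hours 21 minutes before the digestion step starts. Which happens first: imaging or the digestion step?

imaging

Incubation ends at 1:29 PM + 201 min = 4:50 PM.
The digestion step ends at 4:50 PM + 65 min = 5:55 PM.
The digestion step starts at 5:55 PM − 65 min = 4:50 PM.
Imaging starts at 1:29 PM and the digestion step starts at 4:50 PM, so imaging is first.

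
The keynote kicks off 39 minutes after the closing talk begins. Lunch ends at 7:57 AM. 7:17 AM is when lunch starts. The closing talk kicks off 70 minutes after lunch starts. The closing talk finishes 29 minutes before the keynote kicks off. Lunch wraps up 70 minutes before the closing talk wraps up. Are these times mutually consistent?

No

The closing talk starts at 7:17 AM + 70 min = 8:27 AM.
The keynote starts at 8:27 AM + 39 min = 9:06 AM.
The closing talk ends at 9:06 AM − 29 min = 8:37 AM.
Lunch ends at 8:37 AM − 70 min = 7:27 AM.
But lunch is also said to end at 7:57 AM — a 30-minute conflict.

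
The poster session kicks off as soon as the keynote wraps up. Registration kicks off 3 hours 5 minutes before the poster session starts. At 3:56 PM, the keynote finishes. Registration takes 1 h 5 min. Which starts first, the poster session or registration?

registration

The poster session starts at 3:56 PM.
Registration starts at 3:56 PM − 185 min = 12:51 PM.
The poster session starts at 3:56 PM and registration starts at 12:51 PM, so registration is first.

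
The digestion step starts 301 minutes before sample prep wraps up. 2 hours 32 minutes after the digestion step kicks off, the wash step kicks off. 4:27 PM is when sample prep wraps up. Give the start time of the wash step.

1:58 PM

The digestion step starts at 4:27 PM − 301 min = 11:26 AM.
The wash step starts at 11:26 AM + 152 min = 1:58 PM.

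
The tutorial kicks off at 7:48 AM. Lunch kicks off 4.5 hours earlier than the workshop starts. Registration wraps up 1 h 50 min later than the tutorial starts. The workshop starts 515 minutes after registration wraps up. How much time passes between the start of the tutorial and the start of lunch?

Registration ends at 7:48 AM + 110 min = 9:38 AM.
The workshop starts at 9:38 AM + 515 min = 6:13 PM.
Lunch starts at 6:13 PM − 270 min = 1:43 PM.
From 7:48 AM to 1:43 PM is 5 hours 55 minutes.

5 hours 55 minutes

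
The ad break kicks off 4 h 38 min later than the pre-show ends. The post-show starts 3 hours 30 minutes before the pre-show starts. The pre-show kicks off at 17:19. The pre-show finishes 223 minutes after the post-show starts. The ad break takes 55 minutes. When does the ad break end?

The post-show starts at 17:19 − 210 min = 13:49.
The pre-show ends at 13:49 + 223 min = 17:32.
The ad break starts at 17:32 + 278 min = 22:10.
The ad break ends at 22:10 + 55 min = 23:05.

23:05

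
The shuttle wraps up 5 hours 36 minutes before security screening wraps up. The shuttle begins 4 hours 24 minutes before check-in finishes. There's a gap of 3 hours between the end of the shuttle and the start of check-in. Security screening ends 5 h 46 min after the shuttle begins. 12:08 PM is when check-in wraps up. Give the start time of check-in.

10:54 AM

The shuttle starts at 12:08 PM − 264 min = 7:44 AM.
Security screening ends at 7:44 AM + 346 min = 1:30 PM.
The shuttle ends at 1:30 PM − 336 min = 7:54 AM.
Check-in starts at 7:54 AM + 180 min = 10:54 AM.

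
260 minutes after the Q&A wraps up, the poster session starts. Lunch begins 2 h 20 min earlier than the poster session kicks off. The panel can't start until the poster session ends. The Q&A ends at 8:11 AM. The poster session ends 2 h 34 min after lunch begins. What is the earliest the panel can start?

The poster session starts at 8:11 AM + 260 min = 12:31 PM.
Lunch starts at 12:31 PM − 140 min = 10:11 AM.
The poster session ends at 10:11 AM + 154 min = 12:45 PM.
The panel is bounded by the poster session, so the earliest it can start is 12:45 PM.

12:45 PM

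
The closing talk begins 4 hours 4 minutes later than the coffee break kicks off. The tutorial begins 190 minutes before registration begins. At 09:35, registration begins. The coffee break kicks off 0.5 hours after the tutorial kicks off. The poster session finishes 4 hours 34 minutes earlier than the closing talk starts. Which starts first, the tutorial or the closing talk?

the tutorial

The tutorial starts at 09:35 − 190 min = 06:25.
The coffee break starts at 06:25 + 30 min = 06:55.
The closing talk starts at 06:55 + 244 min = 10:59.
The tutorial starts at 06:25 and the closing talk starts at 10:59, so the tutorial is first.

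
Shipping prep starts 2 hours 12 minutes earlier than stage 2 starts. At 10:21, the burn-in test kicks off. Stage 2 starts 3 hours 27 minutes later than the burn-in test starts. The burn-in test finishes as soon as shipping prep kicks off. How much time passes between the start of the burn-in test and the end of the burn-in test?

1 h 15 min

Stage 2 starts at 10:21 + 207 min = 13:48.
Shipping prep starts at 13:48 − 132 min = 11:36.
So the burn-in test ends at 11:36.
From 10:21 to 11:36 is 1 h 15 min.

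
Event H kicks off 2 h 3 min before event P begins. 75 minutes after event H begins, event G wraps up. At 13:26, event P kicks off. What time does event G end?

12:38

Event H starts at 13:26 − 123 min = 11:23.
Event G ends at 11:23 + 75 min = 12:38.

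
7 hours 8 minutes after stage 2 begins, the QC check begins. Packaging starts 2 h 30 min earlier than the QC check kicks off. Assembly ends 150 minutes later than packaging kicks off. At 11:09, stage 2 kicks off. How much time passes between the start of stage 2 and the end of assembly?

The QC check starts at 11:09 + 428 min = 18:17.
Packaging starts at 18:17 − 150 min = 15:47.
Assembly ends at 15:47 + 150 min = 18:17.
From 11:09 to 18:17 is 7 h 8 min.

7 h 8 min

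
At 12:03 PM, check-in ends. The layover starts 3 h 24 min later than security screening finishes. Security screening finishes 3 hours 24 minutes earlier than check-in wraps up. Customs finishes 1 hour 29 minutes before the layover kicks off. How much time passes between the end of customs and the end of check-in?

Security screening ends at 12:03 PM − 204 min = 8:39 AM.
The layover starts at 8:39 AM + 204 min = 12:03 PM.
Customs ends at 12:03 PM − 89 min = 10:34 AM.
From 10:34 AM to 12:03 PM is 1 h 29 min.

1 h 29 min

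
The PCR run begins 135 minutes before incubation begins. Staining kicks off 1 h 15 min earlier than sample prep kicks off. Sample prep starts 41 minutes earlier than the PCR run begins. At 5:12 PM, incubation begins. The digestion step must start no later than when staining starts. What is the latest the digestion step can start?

1:01 PM

The PCR run starts at 5:12 PM − 135 min = 2:57 PM.
Sample prep starts at 2:57 PM − 41 min = 2:16 PM.
Staining starts at 2:16 PM − 75 min = 1:01 PM.
The digestion step is bounded by staining, so the latest it can start is 1:01 PM.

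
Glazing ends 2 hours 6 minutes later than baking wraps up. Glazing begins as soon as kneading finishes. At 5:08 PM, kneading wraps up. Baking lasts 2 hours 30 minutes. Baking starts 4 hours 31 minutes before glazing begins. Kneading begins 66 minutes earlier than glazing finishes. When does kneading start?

Glazing starts at 5:08 PM.
Baking starts at 5:08 PM − 271 min = 12:37 PM.
Baking ends at 12:37 PM + 150 min = 3:07 PM.
Glazing ends at 3:07 PM + 126 min = 5:13 PM.
Kneading starts at 5:13 PM − 66 min = 4:07 PM.

4:07 PM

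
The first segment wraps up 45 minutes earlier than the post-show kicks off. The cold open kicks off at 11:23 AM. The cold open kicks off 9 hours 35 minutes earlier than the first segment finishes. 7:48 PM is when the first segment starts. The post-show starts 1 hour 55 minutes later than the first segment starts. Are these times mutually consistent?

The post-show starts at 7:48 PM + 115 min = 9:43 PM.
The first segment ends at 9:43 PM − 45 min = 8:58 PM.
The cold open starts at 8:58 PM − 575 min = 11:23 AM.
That matches the stated 11:23 AM, so the schedule is consistent.

Yes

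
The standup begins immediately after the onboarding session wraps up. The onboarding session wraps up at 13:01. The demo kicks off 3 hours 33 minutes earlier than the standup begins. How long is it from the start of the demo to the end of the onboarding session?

The standup starts at 13:01.
The demo starts at 13:01 − 213 min = 09:28.
From 09:28 to 13:01 is 3 h 33 min.

3 h 33 min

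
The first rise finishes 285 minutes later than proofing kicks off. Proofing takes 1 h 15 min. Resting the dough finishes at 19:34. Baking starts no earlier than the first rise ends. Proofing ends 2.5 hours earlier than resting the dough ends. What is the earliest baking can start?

20:34

Proofing ends at 19:34 − 150 min = 17:04.
Proofing starts at 17:04 − 75 min = 15:49.
The first rise ends at 15:49 + 285 min = 20:34.
Baking is bounded by the first rise, so the earliest it can start is 20:34.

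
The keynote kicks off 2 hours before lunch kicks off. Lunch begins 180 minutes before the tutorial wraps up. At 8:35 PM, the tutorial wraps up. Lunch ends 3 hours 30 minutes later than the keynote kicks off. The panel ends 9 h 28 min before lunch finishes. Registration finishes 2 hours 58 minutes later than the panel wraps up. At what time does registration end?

Lunch starts at 8:35 PM − 180 min = 5:35 PM.
The keynote starts at 5:35 PM − 120 min = 3:35 PM.
Lunch ends at 3:35 PM + 210 min = 7:05 PM.
The panel ends at 7:05 PM − 568 min = 9:37 AM.
Registration ends at 9:37 AM + 178 min = 12:35 PM.

12:35 PM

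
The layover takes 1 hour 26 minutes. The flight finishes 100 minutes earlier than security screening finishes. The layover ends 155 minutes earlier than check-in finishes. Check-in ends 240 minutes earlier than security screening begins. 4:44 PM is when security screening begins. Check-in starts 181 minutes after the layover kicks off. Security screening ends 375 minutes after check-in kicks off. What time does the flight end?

4:19 PM

Check-in ends at 4:44 PM − 240 min = 12:44 PM.
The layover ends at 12:44 PM − 155 min = 10:09 AM.
The layover starts at 10:09 AM − 86 min = 8:43 AM.
Check-in starts at 8:43 AM + 181 min = 11:44 AM.
Security screening ends at 11:44 AM + 375 min = 5:59 PM.
The flight ends at 5:59 PM − 100 min = 4:19 PM.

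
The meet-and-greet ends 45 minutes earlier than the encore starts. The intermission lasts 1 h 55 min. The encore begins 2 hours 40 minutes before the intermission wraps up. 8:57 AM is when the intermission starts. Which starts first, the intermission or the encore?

The intermission ends at 8:57 AM + 115 min = 10:52 AM.
The encore starts at 10:52 AM − 160 min = 8:12 AM.
The intermission starts at 8:57 AM and the encore starts at 8:12 AM, so the encore is first.

the encore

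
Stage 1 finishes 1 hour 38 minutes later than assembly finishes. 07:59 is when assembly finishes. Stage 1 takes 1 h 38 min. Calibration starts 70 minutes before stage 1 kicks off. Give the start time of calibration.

Stage 1 ends at 07:59 + 98 min = 09:37.
Stage 1 starts at 09:37 − 98 min = 07:59.
Calibration starts at 07:59 − 70 min = 06:49.

06:49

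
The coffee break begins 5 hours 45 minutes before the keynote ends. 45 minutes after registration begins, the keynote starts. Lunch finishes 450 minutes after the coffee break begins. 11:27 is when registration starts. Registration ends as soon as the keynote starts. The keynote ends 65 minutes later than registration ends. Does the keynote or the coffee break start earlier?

the coffee break

The keynote starts at 11:27 + 45 min = 12:12.
So registration ends at 12:12.
The keynote ends at 12:12 + 65 min = 13:17.
The coffee break starts at 13:17 − 345 min = 07:32.
The keynote starts at 12:12 and the coffee break starts at 07:32, so the coffee break is first.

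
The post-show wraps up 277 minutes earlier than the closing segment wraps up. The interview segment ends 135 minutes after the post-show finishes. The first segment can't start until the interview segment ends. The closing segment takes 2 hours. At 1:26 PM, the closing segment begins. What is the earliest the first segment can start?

The closing segment ends at 1:26 PM + 120 min = 3:26 PM.
The post-show ends at 3:26 PM − 277 min = 10:49 AM.
The interview segment ends at 10:49 AM + 135 min = 1:04 PM.
The first segment is bounded by the interview segment, so the earliest it can start is 1:04 PM.

1:04 PM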